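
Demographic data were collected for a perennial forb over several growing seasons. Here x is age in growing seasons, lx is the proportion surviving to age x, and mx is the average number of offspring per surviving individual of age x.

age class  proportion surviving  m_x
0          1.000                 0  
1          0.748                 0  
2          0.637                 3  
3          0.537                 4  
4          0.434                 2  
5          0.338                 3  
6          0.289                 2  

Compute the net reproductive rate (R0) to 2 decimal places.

6.52

lx·mx by age: 0, 0, 1.911, 2.148, 0.868, 1.014, 0.578
R0 = Σ lx·mx = 6.519 → 6.52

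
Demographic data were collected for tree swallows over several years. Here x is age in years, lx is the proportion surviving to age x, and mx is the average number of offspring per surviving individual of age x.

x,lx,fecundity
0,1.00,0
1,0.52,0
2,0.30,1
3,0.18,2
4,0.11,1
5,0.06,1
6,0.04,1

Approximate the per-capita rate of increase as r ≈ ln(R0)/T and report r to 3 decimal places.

R0 = Σ lx·mx = 0 + 0 + 0.3 + 0.36 + 0.11 + 0.06 + 0.04 = 0.87
Σ x·lx·mx = 2.66; T = 2.66/0.87 = 3.05747…
r ≈ ln(R0)/T = ln(0.87)/3.05747… = -0.04555… → -0.046

-0.046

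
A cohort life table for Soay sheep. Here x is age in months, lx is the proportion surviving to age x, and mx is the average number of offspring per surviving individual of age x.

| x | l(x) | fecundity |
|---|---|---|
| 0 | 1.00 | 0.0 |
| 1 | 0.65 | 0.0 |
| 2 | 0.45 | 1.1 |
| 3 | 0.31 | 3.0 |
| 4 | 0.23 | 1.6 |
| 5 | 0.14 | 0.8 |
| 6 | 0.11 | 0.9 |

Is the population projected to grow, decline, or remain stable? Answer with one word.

R0 = Σ lx·mx = 0 + 0 + 0.495 + 0.93 + 0.368 + 0.112 + 0.099 = 2.004
R0 > 1, so the population is growing.

growing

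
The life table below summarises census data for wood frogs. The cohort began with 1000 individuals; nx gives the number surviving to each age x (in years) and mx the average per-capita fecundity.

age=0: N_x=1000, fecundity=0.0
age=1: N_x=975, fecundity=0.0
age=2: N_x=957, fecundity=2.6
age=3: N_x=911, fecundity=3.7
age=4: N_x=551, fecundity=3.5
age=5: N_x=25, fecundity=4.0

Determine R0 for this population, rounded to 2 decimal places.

7.89

lx = nx/n0 = nx/1000: 1, 0.975, 0.957, 0.911, 0.551, 0.025
lx·mx by age: 0, 0, 2.4882, 3.3707, 1.9285, 0.1
R0 = Σ lx·mx = 7.8874 → 7.89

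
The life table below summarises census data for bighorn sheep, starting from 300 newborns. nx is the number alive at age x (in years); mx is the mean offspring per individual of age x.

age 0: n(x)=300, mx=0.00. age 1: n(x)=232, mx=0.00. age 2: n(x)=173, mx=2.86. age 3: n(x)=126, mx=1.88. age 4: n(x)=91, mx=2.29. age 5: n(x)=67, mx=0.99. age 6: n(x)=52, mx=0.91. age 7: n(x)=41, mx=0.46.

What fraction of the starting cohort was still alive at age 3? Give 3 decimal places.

0.420

l_3 = n_3/n_0 = 126/300 = 0.42 → 0.420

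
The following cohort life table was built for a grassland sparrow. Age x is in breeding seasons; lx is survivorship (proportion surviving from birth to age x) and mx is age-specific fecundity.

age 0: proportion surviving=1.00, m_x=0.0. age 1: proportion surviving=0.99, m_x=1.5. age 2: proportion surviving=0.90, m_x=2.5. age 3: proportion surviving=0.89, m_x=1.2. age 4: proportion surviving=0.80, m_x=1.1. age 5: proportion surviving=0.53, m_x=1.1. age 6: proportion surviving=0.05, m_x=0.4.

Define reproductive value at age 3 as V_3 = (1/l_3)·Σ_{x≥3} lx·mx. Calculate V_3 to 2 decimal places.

2.87

lx·mx for x ≥ 3: 1.068, 0.88, 0.583, 0.02 → sum = 2.551
V_3 = 2.551 / l_3 = 2.551 / 0.89 = 2.866292… → 2.87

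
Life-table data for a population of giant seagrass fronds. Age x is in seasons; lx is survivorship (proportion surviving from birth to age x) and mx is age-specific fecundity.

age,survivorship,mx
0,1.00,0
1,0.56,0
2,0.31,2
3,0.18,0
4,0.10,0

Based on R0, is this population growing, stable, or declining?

declining

R0 = Σ lx·mx = 0 + 0 + 0.62 + 0 + 0 = 0.62
R0 < 1, so the population is declining.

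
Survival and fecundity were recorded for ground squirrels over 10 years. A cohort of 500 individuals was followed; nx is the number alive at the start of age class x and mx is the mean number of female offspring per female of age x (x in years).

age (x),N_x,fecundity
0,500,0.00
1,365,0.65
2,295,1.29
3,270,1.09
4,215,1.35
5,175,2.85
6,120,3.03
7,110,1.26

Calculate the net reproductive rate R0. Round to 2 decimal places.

4.41

lx = nx/n0 = nx/500: 1, 0.73, 0.59, 0.54, 0.43, 0.35, 0.24, 0.22
lx·mx by age: 0, 0.4745, 0.7611, 0.5886, 0.5805, 0.9975, 0.7272, 0.2772
R0 = Σ lx·mx = 4.4066 → 4.41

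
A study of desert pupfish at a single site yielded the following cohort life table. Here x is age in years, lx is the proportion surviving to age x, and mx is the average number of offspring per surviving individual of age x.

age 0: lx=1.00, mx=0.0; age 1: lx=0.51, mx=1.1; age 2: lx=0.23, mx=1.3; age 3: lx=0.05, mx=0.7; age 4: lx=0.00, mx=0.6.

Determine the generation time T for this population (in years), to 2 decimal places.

1.41

lx·mx: 0, 0.561, 0.299, 0.035, 0 → R0 = 0.895
x·lx·mx: 0, 0.561, 0.598, 0.105, 0 → Σ = 1.264
T = 1.264 / 0.895 = 1.412291… → 1.41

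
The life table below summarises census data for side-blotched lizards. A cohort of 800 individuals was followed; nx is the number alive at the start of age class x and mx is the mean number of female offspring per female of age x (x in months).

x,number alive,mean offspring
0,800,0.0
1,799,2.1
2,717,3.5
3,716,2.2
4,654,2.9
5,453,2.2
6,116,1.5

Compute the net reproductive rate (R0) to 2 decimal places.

11.04

lx = nx/n0 = nx/800: 1, 0.99875, 0.89625, 0.895, 0.8175, 0.56625, 0.145
lx·mx by age: 0, 2.097375, 3.136875, 1.969, 2.37075, 1.24575, 0.2175
R0 = Σ lx·mx = 11.03725 → 11.04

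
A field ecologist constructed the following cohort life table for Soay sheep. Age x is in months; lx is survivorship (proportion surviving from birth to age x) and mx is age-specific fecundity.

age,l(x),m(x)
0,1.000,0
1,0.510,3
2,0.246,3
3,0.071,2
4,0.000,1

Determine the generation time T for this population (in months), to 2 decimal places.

lx·mx: 0, 1.53, 0.738, 0.142, 0 → R0 = 2.41
x·lx·mx: 0, 1.53, 1.476, 0.426, 0 → Σ = 3.432
T = 3.432 / 2.41 = 1.424066… → 1.42

1.42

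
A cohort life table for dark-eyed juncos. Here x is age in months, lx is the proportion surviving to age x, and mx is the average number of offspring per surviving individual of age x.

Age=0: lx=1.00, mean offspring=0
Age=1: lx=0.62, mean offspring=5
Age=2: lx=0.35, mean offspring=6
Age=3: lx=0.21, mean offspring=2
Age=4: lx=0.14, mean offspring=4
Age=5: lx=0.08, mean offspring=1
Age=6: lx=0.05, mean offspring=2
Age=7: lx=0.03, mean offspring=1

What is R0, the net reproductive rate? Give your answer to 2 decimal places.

6.39

lx·mx by age: 0, 3.1, 2.1, 0.42, 0.56, 0.08, 0.1, 0.03
R0 = Σ lx·mx = 6.39 → 6.39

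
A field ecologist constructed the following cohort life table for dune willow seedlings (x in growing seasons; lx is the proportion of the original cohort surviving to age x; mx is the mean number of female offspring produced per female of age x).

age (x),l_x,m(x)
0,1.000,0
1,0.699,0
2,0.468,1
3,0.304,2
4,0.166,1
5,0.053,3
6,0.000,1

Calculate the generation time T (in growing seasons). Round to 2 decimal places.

lx·mx: 0, 0, 0.468, 0.608, 0.166, 0.159, 0 → R0 = 1.401
x·lx·mx: 0, 0, 0.936, 1.824, 0.664, 0.795, 0 → Σ = 4.219
T = 4.219 / 1.401 = 3.01142… → 3.01

3.01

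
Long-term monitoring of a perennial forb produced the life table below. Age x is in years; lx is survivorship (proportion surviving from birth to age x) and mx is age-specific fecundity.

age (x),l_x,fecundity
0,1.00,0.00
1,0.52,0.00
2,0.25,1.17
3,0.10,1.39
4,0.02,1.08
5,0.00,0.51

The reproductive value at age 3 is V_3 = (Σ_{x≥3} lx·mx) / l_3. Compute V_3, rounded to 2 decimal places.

1.61

lx·mx for x ≥ 3: 0.139, 0.0216, 0 → sum = 0.1606
V_3 = 0.1606 / l_3 = 0.1606 / 0.1 = 1.606 → 1.61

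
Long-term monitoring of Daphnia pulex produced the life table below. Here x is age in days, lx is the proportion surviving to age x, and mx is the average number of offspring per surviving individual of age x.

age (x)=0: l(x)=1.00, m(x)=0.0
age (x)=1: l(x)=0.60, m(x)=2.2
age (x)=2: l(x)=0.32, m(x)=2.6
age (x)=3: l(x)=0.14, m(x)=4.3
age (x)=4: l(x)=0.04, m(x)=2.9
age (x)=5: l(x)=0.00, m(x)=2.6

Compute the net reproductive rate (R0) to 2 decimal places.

lx·mx by age: 0, 1.32, 0.832, 0.602, 0.116, 0
R0 = Σ lx·mx = 2.87 → 2.87

2.87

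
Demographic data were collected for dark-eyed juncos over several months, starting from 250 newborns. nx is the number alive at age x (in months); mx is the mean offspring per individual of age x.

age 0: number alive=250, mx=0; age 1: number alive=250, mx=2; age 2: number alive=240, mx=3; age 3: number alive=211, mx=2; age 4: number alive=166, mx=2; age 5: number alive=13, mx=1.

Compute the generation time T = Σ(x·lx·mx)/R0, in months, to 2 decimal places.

lx = nx/n0 = nx/250: 1, 1, 0.96, 0.844, 0.664, 0.052
lx·mx: 0, 2, 2.88, 1.688, 1.328, 0.052 → R0 = 7.948
x·lx·mx: 0, 2, 5.76, 5.064, 5.312, 0.26 → Σ = 18.396
T = 18.396 / 7.948 = 2.314545… → 2.31

2.31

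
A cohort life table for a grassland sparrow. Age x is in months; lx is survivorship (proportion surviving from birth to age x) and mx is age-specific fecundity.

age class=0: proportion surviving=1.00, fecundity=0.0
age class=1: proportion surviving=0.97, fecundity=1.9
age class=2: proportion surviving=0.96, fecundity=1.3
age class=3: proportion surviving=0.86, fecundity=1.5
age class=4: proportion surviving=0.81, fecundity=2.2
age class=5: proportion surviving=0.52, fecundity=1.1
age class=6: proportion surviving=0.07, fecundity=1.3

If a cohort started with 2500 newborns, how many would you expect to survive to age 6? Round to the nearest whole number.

Expected survivors = N0 · l_6 = 2500 × 0.07 = 175 → 175

175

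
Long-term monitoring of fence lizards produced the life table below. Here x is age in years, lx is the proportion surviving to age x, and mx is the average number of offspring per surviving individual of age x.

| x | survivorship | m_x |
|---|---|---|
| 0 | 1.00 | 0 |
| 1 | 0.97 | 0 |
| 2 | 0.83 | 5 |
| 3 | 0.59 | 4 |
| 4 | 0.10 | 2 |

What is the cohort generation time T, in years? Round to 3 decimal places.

lx·mx: 0, 0, 4.15, 2.36, 0.2 → R0 = 6.71
x·lx·mx: 0, 0, 8.3, 7.08, 0.8 → Σ = 16.18
T = 16.18 / 6.71 = 2.411326… → 2.411

2.411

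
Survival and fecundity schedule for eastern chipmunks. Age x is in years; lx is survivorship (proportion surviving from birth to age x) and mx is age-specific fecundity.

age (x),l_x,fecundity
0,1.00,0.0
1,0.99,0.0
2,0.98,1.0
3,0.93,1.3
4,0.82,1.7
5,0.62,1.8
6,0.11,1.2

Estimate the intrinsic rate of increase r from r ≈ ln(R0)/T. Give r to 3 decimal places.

0.434

R0 = Σ lx·mx = 0 + 0 + 0.98 + 1.209 + 1.394 + 1.116 + 0.132 = 4.831
Σ x·lx·mx = 17.535; T = 17.535/4.831 = 3.62968…
r ≈ ln(R0)/T = ln(4.831)/3.62968… = 0.43394… → 0.434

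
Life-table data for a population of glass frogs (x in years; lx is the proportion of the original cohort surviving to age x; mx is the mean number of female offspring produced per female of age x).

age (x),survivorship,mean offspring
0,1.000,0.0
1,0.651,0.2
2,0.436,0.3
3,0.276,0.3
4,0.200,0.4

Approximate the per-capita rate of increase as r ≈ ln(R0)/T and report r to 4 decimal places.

R0 = Σ lx·mx = 0 + 0.1302 + 0.1308 + 0.0828 + 0.08 = 0.4238
Σ x·lx·mx = 0.9602; T = 0.9602/0.4238 = 2.26569…
r ≈ ln(R0)/T = ln(0.4238)/2.26569… = -0.37891… → -0.3789

-0.3789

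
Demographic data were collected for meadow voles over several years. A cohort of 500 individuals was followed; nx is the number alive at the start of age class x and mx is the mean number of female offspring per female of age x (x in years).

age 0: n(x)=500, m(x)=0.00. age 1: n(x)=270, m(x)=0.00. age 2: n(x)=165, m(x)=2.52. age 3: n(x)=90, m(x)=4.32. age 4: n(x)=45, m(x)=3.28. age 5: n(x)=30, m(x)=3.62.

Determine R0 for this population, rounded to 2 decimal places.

2.12

lx = nx/n0 = nx/500: 1, 0.54, 0.33, 0.18, 0.09, 0.06
lx·mx by age: 0, 0, 0.8316, 0.7776, 0.2952, 0.2172
R0 = Σ lx·mx = 2.1216 → 2.12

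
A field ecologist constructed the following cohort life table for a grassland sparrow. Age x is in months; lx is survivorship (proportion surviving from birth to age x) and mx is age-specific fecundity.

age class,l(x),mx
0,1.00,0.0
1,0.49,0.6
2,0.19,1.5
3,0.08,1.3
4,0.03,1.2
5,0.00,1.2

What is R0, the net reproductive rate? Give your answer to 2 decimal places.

0.72

lx·mx by age: 0, 0.294, 0.285, 0.104, 0.036, 0
R0 = Σ lx·mx = 0.719 → 0.72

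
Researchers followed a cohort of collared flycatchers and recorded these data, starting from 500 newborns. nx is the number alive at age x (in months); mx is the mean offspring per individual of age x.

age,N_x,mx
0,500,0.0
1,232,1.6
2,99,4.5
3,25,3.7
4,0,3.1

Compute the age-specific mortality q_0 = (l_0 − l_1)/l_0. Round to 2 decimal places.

lx = nx/n0 = nx/500: 1, 0.464, 0.198, 0.05, 0
q_0 = (l_0 − l_1) / l_0 = (1 − 0.464) / 1
     = 0.536 / 1 = 0.536 → 0.54

0.54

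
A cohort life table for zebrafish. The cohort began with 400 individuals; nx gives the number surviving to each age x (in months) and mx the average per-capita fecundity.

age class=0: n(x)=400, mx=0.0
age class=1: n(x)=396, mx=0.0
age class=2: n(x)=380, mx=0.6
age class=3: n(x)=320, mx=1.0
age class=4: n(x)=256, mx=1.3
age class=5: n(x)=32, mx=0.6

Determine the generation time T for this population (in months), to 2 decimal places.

3.16

lx = nx/n0 = nx/400: 1, 0.99, 0.95, 0.8, 0.64, 0.08
lx·mx: 0, 0, 0.57, 0.8, 0.832, 0.048 → R0 = 2.25
x·lx·mx: 0, 0, 1.14, 2.4, 3.328, 0.24 → Σ = 7.108
T = 7.108 / 2.25 = 3.159111… → 3.16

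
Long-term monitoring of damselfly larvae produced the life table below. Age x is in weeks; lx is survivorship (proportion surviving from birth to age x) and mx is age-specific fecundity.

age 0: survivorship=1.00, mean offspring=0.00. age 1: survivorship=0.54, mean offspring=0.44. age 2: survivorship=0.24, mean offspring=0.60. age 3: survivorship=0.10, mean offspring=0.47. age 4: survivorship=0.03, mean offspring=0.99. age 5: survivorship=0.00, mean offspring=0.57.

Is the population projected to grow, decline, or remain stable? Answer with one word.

declining

R0 = Σ lx·mx = 0 + 0.2376 + 0.144 + 0.047 + 0.0297 + 0 = 0.4583
R0 < 1, so the population is declining.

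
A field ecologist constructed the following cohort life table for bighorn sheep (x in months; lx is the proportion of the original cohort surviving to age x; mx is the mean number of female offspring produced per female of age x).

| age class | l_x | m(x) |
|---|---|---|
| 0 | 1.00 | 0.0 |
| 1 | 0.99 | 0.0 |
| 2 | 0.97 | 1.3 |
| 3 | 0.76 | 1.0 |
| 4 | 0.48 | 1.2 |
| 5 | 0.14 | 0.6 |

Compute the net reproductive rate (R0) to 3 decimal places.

2.681

lx·mx by age: 0, 0, 1.261, 0.76, 0.576, 0.084
R0 = Σ lx·mx = 2.681 → 2.681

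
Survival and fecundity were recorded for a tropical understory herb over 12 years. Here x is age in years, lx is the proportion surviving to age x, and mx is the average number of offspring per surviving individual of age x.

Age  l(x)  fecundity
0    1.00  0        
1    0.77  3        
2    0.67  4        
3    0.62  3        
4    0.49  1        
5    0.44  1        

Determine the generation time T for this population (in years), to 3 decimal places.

2.238

lx·mx: 0, 2.31, 2.68, 1.86, 0.49, 0.44 → R0 = 7.78
x·lx·mx: 0, 2.31, 5.36, 5.58, 1.96, 2.2 → Σ = 17.41
T = 17.41 / 7.78 = 2.237789… → 2.238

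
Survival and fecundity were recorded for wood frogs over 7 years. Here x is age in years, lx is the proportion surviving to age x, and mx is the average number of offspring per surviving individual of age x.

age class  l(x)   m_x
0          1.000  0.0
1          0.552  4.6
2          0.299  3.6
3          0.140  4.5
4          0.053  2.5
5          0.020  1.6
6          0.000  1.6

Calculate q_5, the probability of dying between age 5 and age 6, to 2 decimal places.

1.00

q_5 = (l_5 − l_6) / l_5 = (0.02 − 0) / 0.02
     = 0.02 / 0.02 = 1 → 1.00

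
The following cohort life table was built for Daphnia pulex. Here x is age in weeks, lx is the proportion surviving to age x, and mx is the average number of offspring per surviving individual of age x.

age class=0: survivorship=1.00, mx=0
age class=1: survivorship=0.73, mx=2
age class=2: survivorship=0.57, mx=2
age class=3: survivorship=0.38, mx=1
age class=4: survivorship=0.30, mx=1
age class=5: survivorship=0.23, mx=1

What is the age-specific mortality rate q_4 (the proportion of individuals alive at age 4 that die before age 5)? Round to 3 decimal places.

0.233

q_4 = (l_4 − l_5) / l_4 = (0.3 − 0.23) / 0.3
     = 0.07 / 0.3 = 0.233333… → 0.233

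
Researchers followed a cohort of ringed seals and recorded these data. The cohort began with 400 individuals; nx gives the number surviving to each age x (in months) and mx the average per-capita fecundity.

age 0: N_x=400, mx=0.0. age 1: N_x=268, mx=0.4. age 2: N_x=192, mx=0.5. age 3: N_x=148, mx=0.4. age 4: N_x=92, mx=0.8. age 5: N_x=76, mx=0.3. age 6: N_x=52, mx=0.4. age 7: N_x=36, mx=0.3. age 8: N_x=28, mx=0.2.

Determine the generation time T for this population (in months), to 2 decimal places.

lx = nx/n0 = nx/400: 1, 0.67, 0.48, 0.37, 0.23, 0.19, 0.13, 0.09, 0.07
lx·mx: 0, 0.268, 0.24, 0.148, 0.184, 0.057, 0.052, 0.027, 0.014 → R0 = 0.99
x·lx·mx: 0, 0.268, 0.48, 0.444, 0.736, 0.285, 0.312, 0.189, 0.112 → Σ = 2.826
T = 2.826 / 0.99 = 2.854545… → 2.85

2.85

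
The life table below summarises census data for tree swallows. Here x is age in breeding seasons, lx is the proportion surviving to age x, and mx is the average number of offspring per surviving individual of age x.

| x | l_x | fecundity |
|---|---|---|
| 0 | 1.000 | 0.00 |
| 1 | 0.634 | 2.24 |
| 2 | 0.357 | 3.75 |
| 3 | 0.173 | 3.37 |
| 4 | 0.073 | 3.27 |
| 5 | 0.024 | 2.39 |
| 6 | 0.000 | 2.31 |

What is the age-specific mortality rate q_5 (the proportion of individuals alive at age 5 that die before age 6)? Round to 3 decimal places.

1.000

q_5 = (l_5 − l_6) / l_5 = (0.024 − 0) / 0.024
     = 0.024 / 0.024 = 1 → 1.000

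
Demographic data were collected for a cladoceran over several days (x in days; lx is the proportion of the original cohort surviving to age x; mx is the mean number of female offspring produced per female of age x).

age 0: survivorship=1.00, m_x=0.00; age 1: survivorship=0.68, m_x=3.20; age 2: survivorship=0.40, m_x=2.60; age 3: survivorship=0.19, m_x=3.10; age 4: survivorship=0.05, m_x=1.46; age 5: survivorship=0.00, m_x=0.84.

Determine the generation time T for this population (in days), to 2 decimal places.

1.63

lx·mx: 0, 2.176, 1.04, 0.589, 0.073, 0 → R0 = 3.878
x·lx·mx: 0, 2.176, 2.08, 1.767, 0.292, 0 → Σ = 6.315
T = 6.315 / 3.878 = 1.628417… → 1.63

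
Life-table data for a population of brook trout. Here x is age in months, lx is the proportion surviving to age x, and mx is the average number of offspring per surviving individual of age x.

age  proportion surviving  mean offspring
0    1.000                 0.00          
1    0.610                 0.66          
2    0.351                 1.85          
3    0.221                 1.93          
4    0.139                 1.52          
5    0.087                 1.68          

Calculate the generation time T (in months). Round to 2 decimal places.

2.48

lx·mx: 0, 0.4026, 0.64935, 0.42653, 0.21128, 0.14616 → R0 = 1.83592
x·lx·mx: 0, 0.4026, 1.2987, 1.27959, 0.84512, 0.7308 → Σ = 4.55681
T = 4.55681 / 1.83592 = 2.482031… → 2.48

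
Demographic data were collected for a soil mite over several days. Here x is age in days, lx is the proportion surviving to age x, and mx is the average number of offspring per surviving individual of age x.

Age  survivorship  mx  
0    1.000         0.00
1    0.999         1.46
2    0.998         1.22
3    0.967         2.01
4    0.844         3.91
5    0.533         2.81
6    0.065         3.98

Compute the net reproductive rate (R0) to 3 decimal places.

lx·mx by age: 0, 1.45854, 1.21756, 1.94367, 3.30004, 1.49773, 0.2587
R0 = Σ lx·mx = 9.67624 → 9.676

9.676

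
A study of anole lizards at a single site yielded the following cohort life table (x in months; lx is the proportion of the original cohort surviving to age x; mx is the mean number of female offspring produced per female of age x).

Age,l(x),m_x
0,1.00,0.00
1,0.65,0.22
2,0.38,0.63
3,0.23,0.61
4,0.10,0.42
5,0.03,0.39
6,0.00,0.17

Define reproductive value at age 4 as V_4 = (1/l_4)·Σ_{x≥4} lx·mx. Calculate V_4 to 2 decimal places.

0.54

lx·mx for x ≥ 4: 0.042, 0.0117, 0 → sum = 0.0537
V_4 = 0.0537 / l_4 = 0.0537 / 0.1 = 0.537 → 0.54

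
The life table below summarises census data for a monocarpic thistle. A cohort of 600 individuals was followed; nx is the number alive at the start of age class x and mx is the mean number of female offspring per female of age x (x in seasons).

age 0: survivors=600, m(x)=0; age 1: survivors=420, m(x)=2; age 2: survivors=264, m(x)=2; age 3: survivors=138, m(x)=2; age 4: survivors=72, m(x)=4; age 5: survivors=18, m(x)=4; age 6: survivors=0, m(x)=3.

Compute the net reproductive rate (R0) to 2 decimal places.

3.34

lx = nx/n0 = nx/600: 1, 0.7, 0.44, 0.23, 0.12, 0.03, 0
lx·mx by age: 0, 1.4, 0.88, 0.46, 0.48, 0.12, 0
R0 = Σ lx·mx = 3.34 → 3.34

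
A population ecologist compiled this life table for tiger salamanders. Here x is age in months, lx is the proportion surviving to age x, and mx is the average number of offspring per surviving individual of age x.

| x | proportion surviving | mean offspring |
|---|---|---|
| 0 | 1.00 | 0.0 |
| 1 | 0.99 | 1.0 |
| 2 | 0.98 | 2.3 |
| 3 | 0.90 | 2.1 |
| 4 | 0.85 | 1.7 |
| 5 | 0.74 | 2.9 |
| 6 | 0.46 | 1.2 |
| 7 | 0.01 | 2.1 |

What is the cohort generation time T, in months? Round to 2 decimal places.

lx·mx: 0, 0.99, 2.254, 1.89, 1.445, 2.146, 0.552, 0.021 → R0 = 9.298
x·lx·mx: 0, 0.99, 4.508, 5.67, 5.78, 10.73, 3.312, 0.147 → Σ = 31.137
T = 31.137 / 9.298 = 3.348785… → 3.35

3.35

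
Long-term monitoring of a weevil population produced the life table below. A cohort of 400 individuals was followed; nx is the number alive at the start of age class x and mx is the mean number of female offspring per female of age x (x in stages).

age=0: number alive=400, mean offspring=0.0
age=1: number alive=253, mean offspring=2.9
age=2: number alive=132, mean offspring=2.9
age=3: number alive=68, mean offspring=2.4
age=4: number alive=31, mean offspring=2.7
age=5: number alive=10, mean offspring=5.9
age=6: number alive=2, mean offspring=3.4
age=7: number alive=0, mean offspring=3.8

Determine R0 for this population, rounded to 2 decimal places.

lx = nx/n0 = nx/400: 1, 0.6325, 0.33, 0.17, 0.0775, 0.025, 0.005, 0
lx·mx by age: 0, 1.83425, 0.957, 0.408, 0.20925, 0.1475, 0.017, 0
R0 = Σ lx·mx = 3.573 → 3.57

3.57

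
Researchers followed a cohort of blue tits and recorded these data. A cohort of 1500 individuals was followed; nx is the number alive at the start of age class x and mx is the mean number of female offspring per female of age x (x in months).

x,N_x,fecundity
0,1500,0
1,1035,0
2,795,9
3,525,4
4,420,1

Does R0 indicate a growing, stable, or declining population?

lx = nx/n0 = nx/1500: 1, 0.69, 0.53, 0.35, 0.28
R0 = Σ lx·mx = 0 + 0 + 4.77 + 1.4 + 0.28 = 6.45
R0 > 1, so the population is growing.

growing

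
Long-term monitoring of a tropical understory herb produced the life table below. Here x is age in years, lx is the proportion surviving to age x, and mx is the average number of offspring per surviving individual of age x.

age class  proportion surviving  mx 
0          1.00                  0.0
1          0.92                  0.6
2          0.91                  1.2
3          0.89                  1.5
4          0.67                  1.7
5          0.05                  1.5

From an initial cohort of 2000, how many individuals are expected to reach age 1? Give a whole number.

1840

Expected survivors = N0 · l_1 = 2000 × 0.92 = 1840 → 1840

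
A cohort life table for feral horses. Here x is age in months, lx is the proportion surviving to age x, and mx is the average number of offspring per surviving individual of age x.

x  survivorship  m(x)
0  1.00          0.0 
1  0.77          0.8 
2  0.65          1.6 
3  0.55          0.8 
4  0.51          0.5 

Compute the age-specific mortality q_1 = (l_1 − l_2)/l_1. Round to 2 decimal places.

0.16

q_1 = (l_1 − l_2) / l_1 = (0.77 − 0.65) / 0.77
     = 0.12 / 0.77 = 0.155844… → 0.16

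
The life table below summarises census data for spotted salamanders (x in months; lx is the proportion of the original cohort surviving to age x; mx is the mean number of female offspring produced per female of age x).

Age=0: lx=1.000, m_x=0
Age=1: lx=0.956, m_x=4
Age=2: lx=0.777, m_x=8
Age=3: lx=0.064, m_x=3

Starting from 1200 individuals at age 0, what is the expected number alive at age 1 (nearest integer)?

Expected survivors = N0 · l_1 = 1200 × 0.956 = 1147.2 → 1147

1147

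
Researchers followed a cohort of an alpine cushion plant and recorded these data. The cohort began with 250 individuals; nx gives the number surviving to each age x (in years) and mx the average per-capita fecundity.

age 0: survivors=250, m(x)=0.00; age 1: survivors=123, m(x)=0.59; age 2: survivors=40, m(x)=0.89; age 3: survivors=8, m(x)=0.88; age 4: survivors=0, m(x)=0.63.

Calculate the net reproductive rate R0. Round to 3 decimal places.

0.461

lx = nx/n0 = nx/250: 1, 0.492, 0.16, 0.032, 0
lx·mx by age: 0, 0.29028, 0.1424, 0.02816, 0
R0 = Σ lx·mx = 0.46084 → 0.461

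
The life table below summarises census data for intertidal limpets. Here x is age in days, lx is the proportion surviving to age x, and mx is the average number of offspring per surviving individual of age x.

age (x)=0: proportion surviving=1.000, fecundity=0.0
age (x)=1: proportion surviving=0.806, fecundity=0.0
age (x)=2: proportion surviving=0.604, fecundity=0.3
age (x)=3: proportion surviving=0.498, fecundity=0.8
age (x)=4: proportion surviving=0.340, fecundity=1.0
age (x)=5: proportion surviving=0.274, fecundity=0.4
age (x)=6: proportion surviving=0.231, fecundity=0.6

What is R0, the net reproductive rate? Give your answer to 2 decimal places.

lx·mx by age: 0, 0, 0.1812, 0.3984, 0.34, 0.1096, 0.1386
R0 = Σ lx·mx = 1.1678 → 1.17

1.17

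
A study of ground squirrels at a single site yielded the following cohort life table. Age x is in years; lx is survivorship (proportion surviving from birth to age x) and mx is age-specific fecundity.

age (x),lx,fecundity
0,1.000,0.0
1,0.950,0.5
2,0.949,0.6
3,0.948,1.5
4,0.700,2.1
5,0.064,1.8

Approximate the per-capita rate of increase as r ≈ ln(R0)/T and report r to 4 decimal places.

R0 = Σ lx·mx = 0 + 0.475 + 0.5694 + 1.422 + 1.47 + 0.1152 = 4.0516
Σ x·lx·mx = 12.3358; T = 12.3358/4.0516 = 3.04467…
r ≈ ln(R0)/T = ln(4.0516)/3.04467… = 0.459528… → 0.4595

0.4595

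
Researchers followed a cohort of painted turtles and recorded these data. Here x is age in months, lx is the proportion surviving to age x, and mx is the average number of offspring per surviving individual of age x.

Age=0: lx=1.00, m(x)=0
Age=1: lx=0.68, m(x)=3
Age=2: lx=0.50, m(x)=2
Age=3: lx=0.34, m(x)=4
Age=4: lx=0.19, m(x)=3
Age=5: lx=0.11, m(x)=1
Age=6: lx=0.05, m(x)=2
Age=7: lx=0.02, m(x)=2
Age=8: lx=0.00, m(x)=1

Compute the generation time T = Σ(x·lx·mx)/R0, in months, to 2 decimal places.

lx·mx: 0, 2.04, 1, 1.36, 0.57, 0.11, 0.1, 0.04, 0 → R0 = 5.22
x·lx·mx: 0, 2.04, 2, 4.08, 2.28, 0.55, 0.6, 0.28, 0 → Σ = 11.83
T = 11.83 / 5.22 = 2.266284… → 2.27

2.27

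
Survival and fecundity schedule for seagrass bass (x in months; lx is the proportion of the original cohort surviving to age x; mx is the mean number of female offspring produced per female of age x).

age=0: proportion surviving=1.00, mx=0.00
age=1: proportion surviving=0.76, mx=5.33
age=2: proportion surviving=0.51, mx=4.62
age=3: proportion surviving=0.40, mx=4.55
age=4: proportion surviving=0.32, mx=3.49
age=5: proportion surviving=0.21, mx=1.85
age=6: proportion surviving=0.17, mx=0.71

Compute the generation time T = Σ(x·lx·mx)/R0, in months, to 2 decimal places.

lx·mx: 0, 4.0508, 2.3562, 1.82, 1.1168, 0.3885, 0.1207 → R0 = 9.853
x·lx·mx: 0, 4.0508, 4.7124, 5.46, 4.4672, 1.9425, 0.7242 → Σ = 21.3571
T = 21.3571 / 9.853 = 2.167573… → 2.17

2.17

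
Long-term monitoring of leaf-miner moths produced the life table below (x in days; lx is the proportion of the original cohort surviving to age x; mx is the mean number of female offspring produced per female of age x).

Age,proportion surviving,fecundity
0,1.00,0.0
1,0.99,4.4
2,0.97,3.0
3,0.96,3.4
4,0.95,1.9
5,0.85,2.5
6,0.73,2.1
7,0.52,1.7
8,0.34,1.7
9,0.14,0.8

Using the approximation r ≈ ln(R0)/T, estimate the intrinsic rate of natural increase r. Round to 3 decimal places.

R0 = Σ lx·mx = 0 + 4.356 + 2.91 + 3.264 + 1.805 + 2.125 + 1.533 + 0.884 + 0.578 + 0.112 = 17.567
Σ x·lx·mx = 58.831; T = 58.831/17.567 = 3.34895…
r ≈ ln(R0)/T = ln(17.567)/3.34895… = 0.8558… → 0.856

0.856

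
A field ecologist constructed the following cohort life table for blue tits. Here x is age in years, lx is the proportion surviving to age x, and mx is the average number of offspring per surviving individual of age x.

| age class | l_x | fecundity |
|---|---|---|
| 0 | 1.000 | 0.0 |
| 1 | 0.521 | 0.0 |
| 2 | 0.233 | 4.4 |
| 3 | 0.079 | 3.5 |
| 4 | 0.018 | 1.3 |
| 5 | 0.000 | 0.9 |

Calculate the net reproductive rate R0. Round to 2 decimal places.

lx·mx by age: 0, 0, 1.0252, 0.2765, 0.0234, 0
R0 = Σ lx·mx = 1.3251 → 1.33

1.33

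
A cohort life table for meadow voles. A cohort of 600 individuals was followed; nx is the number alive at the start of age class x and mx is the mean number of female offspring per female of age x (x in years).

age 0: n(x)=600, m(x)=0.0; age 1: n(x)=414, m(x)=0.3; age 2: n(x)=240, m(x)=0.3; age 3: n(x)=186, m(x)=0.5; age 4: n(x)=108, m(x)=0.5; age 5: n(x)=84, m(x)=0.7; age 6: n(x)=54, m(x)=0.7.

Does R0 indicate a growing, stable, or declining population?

declining

lx = nx/n0 = nx/600: 1, 0.69, 0.4, 0.31, 0.18, 0.14, 0.09
R0 = Σ lx·mx = 0 + 0.207 + 0.12 + 0.155 + 0.09 + 0.098 + 0.063 = 0.733
R0 < 1, so the population is declining.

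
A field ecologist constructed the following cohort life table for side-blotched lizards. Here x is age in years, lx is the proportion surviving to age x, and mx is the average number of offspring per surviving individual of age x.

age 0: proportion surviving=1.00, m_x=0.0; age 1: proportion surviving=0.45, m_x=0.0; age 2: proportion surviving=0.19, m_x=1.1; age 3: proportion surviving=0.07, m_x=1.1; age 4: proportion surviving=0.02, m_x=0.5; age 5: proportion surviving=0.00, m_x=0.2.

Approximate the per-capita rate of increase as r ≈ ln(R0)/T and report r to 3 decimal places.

-0.523

R0 = Σ lx·mx = 0 + 0 + 0.209 + 0.077 + 0.01 + 0 = 0.296
Σ x·lx·mx = 0.689; T = 0.689/0.296 = 2.3277…
r ≈ ln(R0)/T = ln(0.296)/2.3277… = -0.523… → -0.523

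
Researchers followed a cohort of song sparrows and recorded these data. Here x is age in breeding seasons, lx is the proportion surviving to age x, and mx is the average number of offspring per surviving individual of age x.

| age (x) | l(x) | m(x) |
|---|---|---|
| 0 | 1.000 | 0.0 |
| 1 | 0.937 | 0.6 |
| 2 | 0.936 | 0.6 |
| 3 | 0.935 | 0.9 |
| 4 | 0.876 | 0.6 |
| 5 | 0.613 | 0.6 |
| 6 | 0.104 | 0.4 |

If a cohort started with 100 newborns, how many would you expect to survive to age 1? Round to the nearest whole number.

94

Expected survivors = N0 · l_1 = 100 × 0.937 = 93.7 → 94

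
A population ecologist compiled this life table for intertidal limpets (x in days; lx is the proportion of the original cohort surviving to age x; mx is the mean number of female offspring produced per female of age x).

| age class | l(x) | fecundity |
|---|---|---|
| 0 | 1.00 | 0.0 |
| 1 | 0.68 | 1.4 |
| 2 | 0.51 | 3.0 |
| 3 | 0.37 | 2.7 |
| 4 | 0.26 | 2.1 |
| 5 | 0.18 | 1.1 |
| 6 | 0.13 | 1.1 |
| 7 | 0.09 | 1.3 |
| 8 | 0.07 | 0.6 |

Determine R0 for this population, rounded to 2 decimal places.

4.53

lx·mx by age: 0, 0.952, 1.53, 0.999, 0.546, 0.198, 0.143, 0.117, 0.042
R0 = Σ lx·mx = 4.527 → 4.53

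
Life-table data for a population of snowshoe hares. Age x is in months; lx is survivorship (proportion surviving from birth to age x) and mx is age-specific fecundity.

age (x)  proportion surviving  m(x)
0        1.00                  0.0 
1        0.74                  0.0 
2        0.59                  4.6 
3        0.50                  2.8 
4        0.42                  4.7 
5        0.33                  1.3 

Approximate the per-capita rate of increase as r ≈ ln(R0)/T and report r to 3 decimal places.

R0 = Σ lx·mx = 0 + 0 + 2.714 + 1.4 + 1.974 + 0.429 = 6.517
Σ x·lx·mx = 19.669; T = 19.669/6.517 = 3.01811…
r ≈ ln(R0)/T = ln(6.517)/3.01811… = 0.62106… → 0.621

0.621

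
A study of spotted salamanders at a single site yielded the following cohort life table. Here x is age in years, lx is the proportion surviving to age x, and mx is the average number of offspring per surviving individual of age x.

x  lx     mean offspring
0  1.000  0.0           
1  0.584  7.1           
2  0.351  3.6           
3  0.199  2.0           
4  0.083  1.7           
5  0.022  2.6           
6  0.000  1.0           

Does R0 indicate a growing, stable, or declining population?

growing

R0 = Σ lx·mx = 0 + 4.1464 + 1.2636 + 0.398 + 0.1411 + 0.0572 + 0 = 6.0063
R0 > 1, so the population is growing.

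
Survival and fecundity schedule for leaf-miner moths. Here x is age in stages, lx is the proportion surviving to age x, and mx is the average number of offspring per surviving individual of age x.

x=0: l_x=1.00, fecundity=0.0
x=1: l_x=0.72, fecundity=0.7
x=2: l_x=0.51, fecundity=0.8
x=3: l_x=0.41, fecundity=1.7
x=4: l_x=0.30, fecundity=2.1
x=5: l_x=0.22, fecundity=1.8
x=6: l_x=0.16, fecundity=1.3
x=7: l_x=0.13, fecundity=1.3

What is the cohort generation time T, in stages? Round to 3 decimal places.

lx·mx: 0, 0.504, 0.408, 0.697, 0.63, 0.396, 0.208, 0.169 → R0 = 3.012
x·lx·mx: 0, 0.504, 0.816, 2.091, 2.52, 1.98, 1.248, 1.183 → Σ = 10.342
T = 10.342 / 3.012 = 3.433599… → 3.434

3.434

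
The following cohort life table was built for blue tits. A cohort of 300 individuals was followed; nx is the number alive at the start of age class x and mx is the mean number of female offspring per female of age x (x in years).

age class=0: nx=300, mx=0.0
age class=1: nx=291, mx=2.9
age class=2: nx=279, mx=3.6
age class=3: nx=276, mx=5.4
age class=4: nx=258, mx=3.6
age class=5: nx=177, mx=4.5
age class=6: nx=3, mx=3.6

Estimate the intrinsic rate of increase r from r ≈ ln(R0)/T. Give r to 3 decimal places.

0.951

lx = nx/n0 = nx/300: 1, 0.97, 0.93, 0.92, 0.86, 0.59, 0.01
R0 = Σ lx·mx = 0 + 2.813 + 3.348 + 4.968 + 3.096 + 2.655 + 0.036 = 16.916
Σ x·lx·mx = 50.288; T = 50.288/16.916 = 2.97281…
r ≈ ln(R0)/T = ln(16.916)/2.97281… = 0.95138… → 0.951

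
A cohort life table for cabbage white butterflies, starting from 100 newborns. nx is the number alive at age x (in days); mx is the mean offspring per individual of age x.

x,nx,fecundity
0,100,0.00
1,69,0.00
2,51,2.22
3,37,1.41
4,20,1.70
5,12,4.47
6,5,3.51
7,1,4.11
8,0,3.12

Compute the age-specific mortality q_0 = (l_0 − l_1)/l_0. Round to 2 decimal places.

0.31

lx = nx/n0 = nx/100: 1, 0.69, 0.51, 0.37, 0.2, 0.12, 0.05, 0.01, 0
q_0 = (l_0 − l_1) / l_0 = (1 − 0.69) / 1
     = 0.31 / 1 = 0.31 → 0.31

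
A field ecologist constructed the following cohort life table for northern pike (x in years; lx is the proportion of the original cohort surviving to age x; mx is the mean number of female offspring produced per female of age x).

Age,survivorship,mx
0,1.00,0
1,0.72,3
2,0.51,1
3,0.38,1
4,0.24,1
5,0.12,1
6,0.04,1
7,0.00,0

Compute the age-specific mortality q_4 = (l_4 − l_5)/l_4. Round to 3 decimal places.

q_4 = (l_4 − l_5) / l_4 = (0.24 − 0.12) / 0.24
     = 0.12 / 0.24 = 0.5 → 0.500

0.500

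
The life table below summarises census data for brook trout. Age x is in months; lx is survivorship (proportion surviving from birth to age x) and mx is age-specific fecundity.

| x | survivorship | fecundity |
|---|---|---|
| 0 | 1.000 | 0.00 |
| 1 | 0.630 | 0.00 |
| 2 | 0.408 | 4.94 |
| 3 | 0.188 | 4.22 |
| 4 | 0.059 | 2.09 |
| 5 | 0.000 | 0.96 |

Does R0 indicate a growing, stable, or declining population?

R0 = Σ lx·mx = 0 + 0 + 2.01552 + 0.79336 + 0.12331 + 0 = 2.93219
R0 > 1, so the population is growing.

growing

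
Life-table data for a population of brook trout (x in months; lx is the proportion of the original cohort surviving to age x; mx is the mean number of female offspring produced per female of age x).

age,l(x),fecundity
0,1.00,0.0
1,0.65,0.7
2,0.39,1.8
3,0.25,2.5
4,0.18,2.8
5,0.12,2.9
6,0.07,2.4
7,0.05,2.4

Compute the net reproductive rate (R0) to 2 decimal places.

2.92

lx·mx by age: 0, 0.455, 0.702, 0.625, 0.504, 0.348, 0.168, 0.12
R0 = Σ lx·mx = 2.922 → 2.92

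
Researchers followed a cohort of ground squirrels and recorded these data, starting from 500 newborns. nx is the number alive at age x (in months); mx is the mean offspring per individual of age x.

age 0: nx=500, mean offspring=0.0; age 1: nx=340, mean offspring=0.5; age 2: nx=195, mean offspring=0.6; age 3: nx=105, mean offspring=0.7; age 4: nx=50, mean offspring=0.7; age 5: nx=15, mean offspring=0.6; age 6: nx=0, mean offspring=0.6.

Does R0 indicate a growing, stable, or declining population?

lx = nx/n0 = nx/500: 1, 0.68, 0.39, 0.21, 0.1, 0.03, 0
R0 = Σ lx·mx = 0 + 0.34 + 0.234 + 0.147 + 0.07 + 0.018 + 0 = 0.809
R0 < 1, so the population is declining.

declining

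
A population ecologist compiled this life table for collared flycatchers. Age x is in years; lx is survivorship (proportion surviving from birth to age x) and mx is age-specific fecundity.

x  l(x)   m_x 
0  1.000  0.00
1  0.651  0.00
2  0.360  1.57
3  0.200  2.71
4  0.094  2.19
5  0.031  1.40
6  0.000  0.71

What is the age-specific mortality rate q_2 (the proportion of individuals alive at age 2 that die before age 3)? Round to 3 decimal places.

q_2 = (l_2 − l_3) / l_2 = (0.36 − 0.2) / 0.36
     = 0.16 / 0.36 = 0.444444… → 0.444

0.444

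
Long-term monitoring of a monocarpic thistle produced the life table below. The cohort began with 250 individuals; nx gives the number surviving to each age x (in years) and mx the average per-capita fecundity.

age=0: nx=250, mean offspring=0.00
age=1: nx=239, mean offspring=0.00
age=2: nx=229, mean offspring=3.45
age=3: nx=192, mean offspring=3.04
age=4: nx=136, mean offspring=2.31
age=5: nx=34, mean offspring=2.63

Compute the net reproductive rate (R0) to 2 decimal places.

7.11

lx = nx/n0 = nx/250: 1, 0.956, 0.916, 0.768, 0.544, 0.136
lx·mx by age: 0, 0, 3.1602, 2.33472, 1.25664, 0.35768
R0 = Σ lx·mx = 7.10924 → 7.11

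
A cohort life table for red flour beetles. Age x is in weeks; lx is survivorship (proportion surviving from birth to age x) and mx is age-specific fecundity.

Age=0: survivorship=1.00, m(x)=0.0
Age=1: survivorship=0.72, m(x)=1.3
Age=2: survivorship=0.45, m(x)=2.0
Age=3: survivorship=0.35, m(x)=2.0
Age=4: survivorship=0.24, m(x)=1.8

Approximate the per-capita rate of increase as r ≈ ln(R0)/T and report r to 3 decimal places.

0.492

R0 = Σ lx·mx = 0 + 0.936 + 0.9 + 0.7 + 0.432 = 2.968
Σ x·lx·mx = 6.564; T = 6.564/2.968 = 2.21159…
r ≈ ln(R0)/T = ln(2.968)/2.21159… = 0.4919… → 0.492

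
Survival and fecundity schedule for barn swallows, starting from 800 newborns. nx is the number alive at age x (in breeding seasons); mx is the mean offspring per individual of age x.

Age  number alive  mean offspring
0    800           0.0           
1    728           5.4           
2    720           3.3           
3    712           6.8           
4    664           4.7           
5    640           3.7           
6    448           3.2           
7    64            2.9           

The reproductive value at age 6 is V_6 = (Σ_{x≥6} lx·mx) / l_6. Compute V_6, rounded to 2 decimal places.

3.61

lx = nx/n0 = nx/800: 1, 0.91, 0.9, 0.89, 0.83, 0.8, 0.56, 0.08
lx·mx for x ≥ 6: 1.792, 0.232 → sum = 2.024
V_6 = 2.024 / l_6 = 2.024 / 0.56 = 3.614286… → 3.61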